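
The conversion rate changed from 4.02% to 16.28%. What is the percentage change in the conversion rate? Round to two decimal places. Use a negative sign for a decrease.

The change is 16.28 − 4.02 = 12.26 percentage points.
Relative to the original 4.02%, that is 12.26 ÷ 4.02 ≈ 304.98%.

304.98%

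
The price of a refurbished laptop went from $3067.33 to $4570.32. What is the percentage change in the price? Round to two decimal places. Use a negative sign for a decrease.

Change: $4570.32 − $3067.33 = $1502.99.
Relative to the original: $1502.99 ÷ $3067.33 ≈ 49.00%.

49.00%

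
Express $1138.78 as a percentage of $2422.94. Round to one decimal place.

$1138.78 ÷ $2422.94 ≈ 47.0%.

47.0%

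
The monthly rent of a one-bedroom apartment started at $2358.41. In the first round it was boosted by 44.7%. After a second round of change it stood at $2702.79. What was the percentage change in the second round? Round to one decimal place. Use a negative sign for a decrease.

-20.8%

After the first round: $2358.41 × 1.447 = $3412.61927.
Second-round multiplier: $2702.79 ÷ $3412.61927 ≈ 0.792.
That is a change of -20.8%.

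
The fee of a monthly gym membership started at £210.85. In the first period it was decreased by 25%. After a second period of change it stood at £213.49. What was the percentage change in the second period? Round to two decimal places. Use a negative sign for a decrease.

35.00%

After the first period: £210.85 × 0.75 = £158.1375.
Second-period multiplier: £213.49 ÷ £158.1375 ≈ 1.350028.
That is a change of 35.00%.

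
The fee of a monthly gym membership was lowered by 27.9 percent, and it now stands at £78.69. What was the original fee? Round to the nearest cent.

The overall multiplier applied was 0.721.
So the original fee was £78.69 ÷ 0.721 ≈ £109.14.

£109.14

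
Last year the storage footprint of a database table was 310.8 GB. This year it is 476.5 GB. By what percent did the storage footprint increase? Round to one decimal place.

53.3%

Change: 476.5 − 310.8 = 165.7.
Relative to the original: 165.7 ÷ 310.8 ≈ 53.3%.
So the storage footprint increased by 53.3%.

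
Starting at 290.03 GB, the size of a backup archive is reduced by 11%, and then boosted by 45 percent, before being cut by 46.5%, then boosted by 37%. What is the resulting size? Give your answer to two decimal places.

274.33 GB

After the 11% decrease: 290.03 × 0.89 = 258.1267.
After the 45% increase: 258.1267 × 1.45 = 374.283715.
Apply the 46.5% decrease: 374.283715 × 0.535 = 200.241787525.
37% increase: 200.241787525 × 1.37 = 274.33124890925 ≈ 274.33.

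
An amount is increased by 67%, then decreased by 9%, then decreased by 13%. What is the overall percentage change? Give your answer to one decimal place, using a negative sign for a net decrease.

The combined multiplier is 1.67 × 0.91 × 0.87 = 1.322139.
That corresponds to an increase of 32.2%.

32.2%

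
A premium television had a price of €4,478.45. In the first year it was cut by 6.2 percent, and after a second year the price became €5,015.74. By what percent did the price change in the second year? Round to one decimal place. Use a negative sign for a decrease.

After the first year: €4,478.45 × 0.938 = €4200.7861.
Second-year multiplier: €5,015.74 ÷ €4200.7861 ≈ 1.194.
That is a change of 19.4%.

19.4%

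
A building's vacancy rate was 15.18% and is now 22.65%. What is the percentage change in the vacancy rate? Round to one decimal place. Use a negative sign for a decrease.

49.2%

The change is 22.65 − 15.18 = 7.47 percentage points.
Relative to the original 15.18%, that is 7.47 ÷ 15.18 ≈ 49.2%.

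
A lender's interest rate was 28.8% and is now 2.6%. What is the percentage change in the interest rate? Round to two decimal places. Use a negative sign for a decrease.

-90.97%

The change is 2.6 − 28.8 = -26.2 percentage points.
Relative to the original 28.8%, that is -26.2 ÷ 28.8 ≈ -90.97%.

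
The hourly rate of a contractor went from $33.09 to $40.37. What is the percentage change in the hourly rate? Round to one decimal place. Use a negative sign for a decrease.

22.0%

Change: $40.37 − $33.09 = $7.28.
Relative to the original: $7.28 ÷ $33.09 ≈ 22.0%.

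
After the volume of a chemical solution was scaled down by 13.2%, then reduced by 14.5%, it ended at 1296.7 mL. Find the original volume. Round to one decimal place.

1747.2 mL

The overall multiplier applied was 0.868 × 0.855 = 0.74214.
So the original volume was 1296.7 ÷ 0.74214 ≈ 1747.2 mL.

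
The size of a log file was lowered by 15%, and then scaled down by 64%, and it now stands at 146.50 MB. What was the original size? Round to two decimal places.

Undoing the 64% decrease: 146.50 ÷ 0.36 ≈ 406.944444.
Undoing the 15% decrease: 406.944444 ÷ 0.85 ≈ 478.76 MB.

478.76 MB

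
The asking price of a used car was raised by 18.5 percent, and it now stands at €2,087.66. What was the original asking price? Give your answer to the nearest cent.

€1,761.74

The overall multiplier applied was 1.185.
So the original asking price was €2,087.66 ÷ 1.185 ≈ €1,761.74.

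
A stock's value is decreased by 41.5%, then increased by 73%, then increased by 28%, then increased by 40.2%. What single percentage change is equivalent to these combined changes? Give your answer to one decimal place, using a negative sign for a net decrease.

A 41.5% decrease multiplies by 0.585.
Then a 73% increase: 0.585 × 1.73 = 1.01205.
Then a 28% increase: 1.01205 × 1.28 = 1.295424.
Then a 40.2% increase: 1.295424 × 1.402 = 1.816184448.
Overall factor 1.816184448, i.e. 81.6%.

81.6%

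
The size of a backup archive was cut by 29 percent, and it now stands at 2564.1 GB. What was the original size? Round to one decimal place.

3611.4 GB

The overall multiplier applied was 0.71.
So the original size was 2564.1 ÷ 0.71 ≈ 3611.4 GB.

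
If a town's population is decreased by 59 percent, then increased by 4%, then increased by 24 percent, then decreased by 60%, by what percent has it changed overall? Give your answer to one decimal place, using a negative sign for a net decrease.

The combined multiplier is 0.41 × 1.04 × 1.24 × 0.4 = 0.2114944.
That corresponds to a decrease of 78.9%.

-78.9%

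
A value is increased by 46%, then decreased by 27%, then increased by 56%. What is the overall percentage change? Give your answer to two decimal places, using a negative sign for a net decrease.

A 46% increase multiplies by 1.46.
Then a 27% decrease: 1.46 × 0.73 = 1.0658.
Then a 56% increase: 1.0658 × 1.56 = 1.662648.
Overall factor 1.662648, i.e. 66.26%.

66.26%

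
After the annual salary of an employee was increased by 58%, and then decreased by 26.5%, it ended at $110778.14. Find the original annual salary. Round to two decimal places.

$95391.49

The overall multiplier applied was 1.58 × 0.735 = 1.1613.
So the original annual salary was $110778.14 ÷ 1.1613 ≈ $95391.49.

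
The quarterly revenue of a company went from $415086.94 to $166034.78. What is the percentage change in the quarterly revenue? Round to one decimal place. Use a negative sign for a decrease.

Change: $166034.78 − $415086.94 = -$249052.16.
Relative to the original: -$249052.16 ÷ $415086.94 ≈ -60.0%.

-60.0%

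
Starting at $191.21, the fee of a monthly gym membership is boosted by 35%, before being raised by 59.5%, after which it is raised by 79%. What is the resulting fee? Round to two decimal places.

Each change multiplies by a factor: 1.35 × 1.595 × 1.79 = 3.8543175.
$191.21 × 3.8543175 = $736.984049175 ≈ $736.98.

$736.98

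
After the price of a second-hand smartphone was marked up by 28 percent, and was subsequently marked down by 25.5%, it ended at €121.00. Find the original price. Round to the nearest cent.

€126.89

The overall multiplier applied was 1.28 × 0.745 = 0.9536.
So the original price was €121.00 ÷ 0.9536 ≈ €126.89.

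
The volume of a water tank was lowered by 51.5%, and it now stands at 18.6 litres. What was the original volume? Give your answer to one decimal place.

38.4 litres

The overall multiplier applied was 0.485.
So the original volume was 18.6 ÷ 0.485 ≈ 38.4 litres.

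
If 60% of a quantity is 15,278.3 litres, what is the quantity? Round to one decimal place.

15,278.3 litres ÷ 0.6 ≈ 25,463.8 litres.

25,463.8 litres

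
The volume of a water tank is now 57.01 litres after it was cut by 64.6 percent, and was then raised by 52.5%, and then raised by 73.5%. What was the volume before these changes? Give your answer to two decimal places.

60.87 litres

Undoing the 73.5% increase: 57.01 ÷ 1.735 ≈ 32.85879.
Undoing the 52.5% increase: 32.85879 ÷ 1.525 ≈ 21.546748.
Undoing the 64.6% decrease: 21.546748 ÷ 0.354 ≈ 60.87 litres.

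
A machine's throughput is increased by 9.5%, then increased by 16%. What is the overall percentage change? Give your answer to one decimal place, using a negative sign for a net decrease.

A 9.5% increase multiplies by 1.095.
Then a 16% increase: 1.095 × 1.16 = 1.2702.
Overall factor 1.2702, i.e. 27.0%.

27.0%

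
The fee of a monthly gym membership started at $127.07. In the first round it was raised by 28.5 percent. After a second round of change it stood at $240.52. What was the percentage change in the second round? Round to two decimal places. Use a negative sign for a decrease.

After the first round: $127.07 × 1.285 = $163.28495.
Second-round multiplier: $240.52 ÷ $163.28495 ≈ 1.473008.
That is a change of 47.30%.

47.30%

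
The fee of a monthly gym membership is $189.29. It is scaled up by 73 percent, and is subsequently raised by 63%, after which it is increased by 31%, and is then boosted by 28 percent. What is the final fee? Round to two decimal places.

73% increase: $189.29 × 1.73 = $327.4717.
After the 63% increase: $327.4717 × 1.63 = $533.778871.
After the 31% increase: $533.778871 × 1.31 = $699.25032101.
28% increase: $699.25032101 × 1.28 = $895.0404108928 ≈ $895.04.

$895.04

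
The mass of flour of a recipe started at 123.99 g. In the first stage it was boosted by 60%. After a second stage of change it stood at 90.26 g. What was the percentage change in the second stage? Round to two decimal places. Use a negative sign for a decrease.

-54.50%

After the first stage: 123.99 × 1.6 = 198.384.
Second-stage multiplier: 90.26 ÷ 198.384 ≈ 0.454976.
That is a change of -54.50%.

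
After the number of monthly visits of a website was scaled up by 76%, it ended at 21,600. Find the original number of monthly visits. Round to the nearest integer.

The overall multiplier applied was 1.76.
So the original number of monthly visits was 21,600 ÷ 1.76 ≈ 12,273.

12,273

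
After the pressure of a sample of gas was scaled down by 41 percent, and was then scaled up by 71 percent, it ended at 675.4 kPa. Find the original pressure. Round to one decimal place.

669.4 kPa

The overall multiplier applied was 0.59 × 1.71 = 1.0089.
So the original pressure was 675.4 ÷ 1.0089 ≈ 669.4 kPa.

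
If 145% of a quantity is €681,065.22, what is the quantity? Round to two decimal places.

€469,700.15

€681,065.22 ÷ 1.45 ≈ €469,700.15.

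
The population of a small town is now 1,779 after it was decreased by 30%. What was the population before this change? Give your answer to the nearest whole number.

2,541

The overall multiplier applied was 0.7.
So the original population was 1,779 ÷ 0.7 ≈ 2,541.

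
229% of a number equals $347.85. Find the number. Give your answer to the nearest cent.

$347.85 ÷ 2.29 ≈ $151.90.

$151.90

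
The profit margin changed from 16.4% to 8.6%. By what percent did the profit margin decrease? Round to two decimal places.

The change is 8.6 − 16.4 = -7.8 percentage points.
Relative to the original 16.4%, that is -7.8 ÷ 16.4 ≈ -47.56%.
So the profit margin fell by 47.56%.

47.56%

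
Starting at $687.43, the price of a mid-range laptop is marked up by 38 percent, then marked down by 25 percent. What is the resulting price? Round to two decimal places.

$711.49

38% increase: $687.43 × 1.38 = $948.6534.
After the 25% decrease: $948.6534 × 0.75 = $711.49005 ≈ $711.49.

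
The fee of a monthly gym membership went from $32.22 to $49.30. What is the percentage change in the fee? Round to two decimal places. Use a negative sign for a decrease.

Change: $49.30 − $32.22 = $17.08.
Relative to the original: $17.08 ÷ $32.22 ≈ 53.01%.

53.01%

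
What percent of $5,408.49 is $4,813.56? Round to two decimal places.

89.00%

$4,813.56 ÷ $5,408.49 ≈ 89.00%.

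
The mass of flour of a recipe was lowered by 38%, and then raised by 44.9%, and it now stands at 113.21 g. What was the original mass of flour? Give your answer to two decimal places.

126.02 g

Undoing the 44.9% increase: 113.21 ÷ 1.449 ≈ 78.129745.
Undoing the 38% decrease: 78.129745 ÷ 0.62 ≈ 126.02 g.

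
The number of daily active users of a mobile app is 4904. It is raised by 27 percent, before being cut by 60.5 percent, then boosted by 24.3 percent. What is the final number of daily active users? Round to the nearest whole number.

3058

Each change multiplies by a factor: 1.27 × 0.395 × 1.243 = 0.62355095.
4904 × 0.62355095 = 3057.8938588 ≈ 3058.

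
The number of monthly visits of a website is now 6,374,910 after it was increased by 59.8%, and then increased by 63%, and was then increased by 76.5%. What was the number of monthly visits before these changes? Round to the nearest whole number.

1,386,644

Undoing the 76.5% increase: 6,374,910 ÷ 1.765 ≈ 3611847.025496.
Undoing the 63% increase: 3611847.025496 ÷ 1.63 ≈ 2215857.070856.
Undoing the 59.8% increase: 2215857.070856 ÷ 1.598 ≈ 1,386,644.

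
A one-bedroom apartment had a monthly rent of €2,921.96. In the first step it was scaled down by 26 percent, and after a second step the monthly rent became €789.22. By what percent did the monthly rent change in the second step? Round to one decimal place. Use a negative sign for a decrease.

-63.5%

After the first step: €2,921.96 × 0.74 = €2162.2504.
Second-step multiplier: €789.22 ÷ €2162.2504 ≈ 0.365.
That is a change of -63.5%.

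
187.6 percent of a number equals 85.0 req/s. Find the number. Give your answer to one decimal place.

85.0 req/s ÷ 1.876 ≈ 45.3 req/s.

45.3 req/s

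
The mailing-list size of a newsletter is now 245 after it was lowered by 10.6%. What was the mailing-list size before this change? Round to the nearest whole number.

274

The overall multiplier applied was 0.894.
So the original mailing-list size was 245 ÷ 0.894 ≈ 274.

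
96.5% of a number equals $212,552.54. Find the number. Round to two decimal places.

$212,552.54 ÷ 0.965 ≈ $220,261.70.

$220,261.70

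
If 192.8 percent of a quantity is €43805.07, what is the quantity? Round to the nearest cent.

€22720.47

€43805.07 ÷ 1.928 ≈ €22720.47.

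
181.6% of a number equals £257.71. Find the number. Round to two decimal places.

£257.71 ÷ 1.816 ≈ £141.91.

£141.91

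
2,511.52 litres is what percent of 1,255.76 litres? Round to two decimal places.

200.00%

2,511.52 litres ÷ 1,255.76 litres = 200.00%.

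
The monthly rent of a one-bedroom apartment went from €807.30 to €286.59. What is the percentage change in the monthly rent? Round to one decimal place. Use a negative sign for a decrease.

Change: €286.59 − €807.30 = -€520.71.
Relative to the original: -€520.71 ÷ €807.30 ≈ -64.5%.

-64.5%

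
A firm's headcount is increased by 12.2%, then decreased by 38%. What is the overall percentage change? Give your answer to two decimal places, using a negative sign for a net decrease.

The combined multiplier is 1.122 × 0.62 = 0.69564.
That corresponds to a decrease of 30.44%.

-30.44%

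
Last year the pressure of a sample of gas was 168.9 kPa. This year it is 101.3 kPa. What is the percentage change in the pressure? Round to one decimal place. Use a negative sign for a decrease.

Change: 101.3 − 168.9 = -67.6.
Relative to the original: -67.6 ÷ 168.9 ≈ -40.0%.

-40.0%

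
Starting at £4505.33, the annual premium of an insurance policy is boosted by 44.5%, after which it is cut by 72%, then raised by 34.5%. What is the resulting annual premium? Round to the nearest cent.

£2451.74

Apply the 44.5% increase: £4505.33 × 1.445 = £6510.20185.
72% decrease: £6510.20185 × 0.28 = £1822.856518.
Apply the 34.5% increase: £1822.856518 × 1.345 = £2451.74201671 ≈ £2451.74.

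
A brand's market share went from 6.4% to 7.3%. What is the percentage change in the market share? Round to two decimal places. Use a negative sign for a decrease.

The change is 7.3 − 6.4 = 0.9 percentage points.
Relative to the original 6.4%, that is 0.9 ÷ 6.4 ≈ 14.06%.

14.06%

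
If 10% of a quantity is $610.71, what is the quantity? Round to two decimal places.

$610.71 ÷ 0.1 = $6107.10.

$6107.10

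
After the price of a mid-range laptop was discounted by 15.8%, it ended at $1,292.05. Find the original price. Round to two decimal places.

The overall multiplier applied was 0.842.
So the original price was $1,292.05 ÷ 0.842 ≈ $1,534.50.

$1,534.50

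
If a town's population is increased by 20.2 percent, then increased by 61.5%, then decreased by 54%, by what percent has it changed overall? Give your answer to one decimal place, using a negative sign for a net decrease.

-10.7%

The combined multiplier is 1.202 × 1.615 × 0.46 = 0.8929658.
That corresponds to a decrease of 10.7%.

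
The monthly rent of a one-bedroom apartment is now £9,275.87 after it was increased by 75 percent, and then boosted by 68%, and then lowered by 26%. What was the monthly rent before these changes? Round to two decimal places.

£4,263.59

The overall multiplier applied was 1.75 × 1.68 × 0.74 = 2.1756.
So the original monthly rent was £9,275.87 ÷ 2.1756 ≈ £4,263.59.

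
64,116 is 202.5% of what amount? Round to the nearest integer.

31,662

64,116 ÷ 2.025 ≈ 31,662.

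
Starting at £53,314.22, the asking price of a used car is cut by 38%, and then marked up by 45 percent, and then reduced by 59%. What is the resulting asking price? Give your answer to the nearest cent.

Each change multiplies by a factor: 0.62 × 1.45 × 0.41 = 0.36859.
£53,314.22 × 0.36859 = £19651.0883498 ≈ £19,651.09.

£19,651.09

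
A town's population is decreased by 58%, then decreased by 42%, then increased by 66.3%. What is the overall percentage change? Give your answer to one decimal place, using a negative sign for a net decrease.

A 58% decrease multiplies by 0.42.
Then a 42% decrease: 0.42 × 0.58 = 0.2436.
Then a 66.3% increase: 0.2436 × 1.663 = 0.4051068.
Overall factor 0.4051068, i.e. -59.5%.

-59.5%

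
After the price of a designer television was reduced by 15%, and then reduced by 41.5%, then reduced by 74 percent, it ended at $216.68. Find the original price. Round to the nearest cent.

$1,675.99

Undoing the 74% decrease: $216.68 ÷ 0.26 ≈ $833.384615.
Undoing the 41.5% decrease: $833.384615 ÷ 0.585 ≈ $1424.589085.
Undoing the 15% decrease: $1424.589085 ÷ 0.85 ≈ $1,675.99.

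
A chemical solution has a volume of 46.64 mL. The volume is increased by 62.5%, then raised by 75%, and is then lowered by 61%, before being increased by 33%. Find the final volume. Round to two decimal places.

After the 62.5% increase: 46.64 × 1.625 = 75.79.
Apply the 75% increase: 75.79 × 1.75 = 132.6325.
Apply the 61% decrease: 132.6325 × 0.39 = 51.726675.
33% increase: 51.726675 × 1.33 = 68.79647775 ≈ 68.80.

68.80 mL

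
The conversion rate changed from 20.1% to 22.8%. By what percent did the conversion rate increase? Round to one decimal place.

13.4%

The change is 22.8 − 20.1 = 2.7 percentage points.
Relative to the original 20.1%, that is 2.7 ÷ 20.1 ≈ 13.4%.
So the conversion rate rose by 13.4%.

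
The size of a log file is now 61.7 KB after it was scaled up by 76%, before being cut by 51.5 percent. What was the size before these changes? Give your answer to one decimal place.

The overall multiplier applied was 1.76 × 0.485 = 0.8536.
So the original size was 61.7 ÷ 0.8536 ≈ 72.3 KB.

72.3 KB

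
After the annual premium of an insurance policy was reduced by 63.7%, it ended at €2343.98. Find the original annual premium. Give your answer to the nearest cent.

The overall multiplier applied was 0.363.
So the original annual premium was €2343.98 ÷ 0.363 ≈ €6457.25.

€6457.25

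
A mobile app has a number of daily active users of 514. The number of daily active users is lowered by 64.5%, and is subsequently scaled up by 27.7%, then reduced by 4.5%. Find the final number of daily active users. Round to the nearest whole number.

223

After the 64.5% decrease: 514 × 0.355 = 182.47.
After the 27.7% increase: 182.47 × 1.277 = 233.01419.
After the 4.5% decrease: 233.01419 × 0.955 = 222.52855145 ≈ 223.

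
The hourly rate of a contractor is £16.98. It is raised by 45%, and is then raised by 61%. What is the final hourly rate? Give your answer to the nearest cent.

£39.64

Each change multiplies by a factor: 1.45 × 1.61 = 2.3345.
£16.98 × 2.3345 = £39.63981 ≈ £39.64.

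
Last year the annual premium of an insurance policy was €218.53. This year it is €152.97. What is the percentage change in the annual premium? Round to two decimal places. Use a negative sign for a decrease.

-30.00%

Change: €152.97 − €218.53 = -€65.56.
Relative to the original: -€65.56 ÷ €218.53 ≈ -30.00%.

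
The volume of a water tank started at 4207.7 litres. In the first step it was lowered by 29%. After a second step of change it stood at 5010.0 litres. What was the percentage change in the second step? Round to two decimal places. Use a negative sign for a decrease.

After the first step: 4207.7 × 0.71 = 2987.467.
Second-step multiplier: 5010.0 ÷ 2987.467 ≈ 1.677006.
That is a change of 67.70%.

67.70%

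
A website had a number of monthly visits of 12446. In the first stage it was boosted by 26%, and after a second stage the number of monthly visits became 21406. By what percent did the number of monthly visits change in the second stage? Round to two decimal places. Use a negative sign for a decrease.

36.50%

After the first stage: 12446 × 1.26 = 15681.96.
Second-stage multiplier: 21406 ÷ 15681.96 ≈ 1.365008.
That is a change of 36.50%.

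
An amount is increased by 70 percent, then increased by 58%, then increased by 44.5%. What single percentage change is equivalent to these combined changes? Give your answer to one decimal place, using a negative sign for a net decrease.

A 70% increase multiplies by 1.7.
Then a 58% increase: 1.7 × 1.58 = 2.686.
Then a 44.5% increase: 2.686 × 1.445 = 3.88127.
Overall factor 3.88127, i.e. 288.1%.

288.1%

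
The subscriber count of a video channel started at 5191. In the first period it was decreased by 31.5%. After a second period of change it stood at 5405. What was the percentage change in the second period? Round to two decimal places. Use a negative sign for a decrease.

After the first period: 5191 × 0.685 = 3555.835.
Second-period multiplier: 5405 ÷ 3555.835 ≈ 1.520037.
That is a change of 52.00%.

52.00%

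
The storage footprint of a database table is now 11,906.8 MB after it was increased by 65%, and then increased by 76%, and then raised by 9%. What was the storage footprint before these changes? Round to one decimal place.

The overall multiplier applied was 1.65 × 1.76 × 1.09 = 3.16536.
So the original storage footprint was 11,906.8 ÷ 3.16536 ≈ 3,761.6 MB.

3,761.6 MB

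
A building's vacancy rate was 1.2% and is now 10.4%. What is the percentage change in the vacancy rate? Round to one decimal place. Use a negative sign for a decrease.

766.7%

The change is 10.4 − 1.2 = 9.2 percentage points.
Relative to the original 1.2%, that is 9.2 ÷ 1.2 ≈ 766.7%.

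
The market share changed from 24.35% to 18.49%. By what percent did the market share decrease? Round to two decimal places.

24.07%

The change is 18.49 − 24.35 = -5.86 percentage points.
Relative to the original 24.35%, that is -5.86 ÷ 24.35 ≈ -24.07%.
So the market share fell by 24.07%.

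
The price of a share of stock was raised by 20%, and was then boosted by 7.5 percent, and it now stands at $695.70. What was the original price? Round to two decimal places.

$539.30

The overall multiplier applied was 1.2 × 1.075 = 1.29.
So the original price was $695.70 ÷ 1.29 ≈ $539.30.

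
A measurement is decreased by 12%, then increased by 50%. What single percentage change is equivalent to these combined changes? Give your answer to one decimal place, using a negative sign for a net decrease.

32.0%

A 12% decrease multiplies by 0.88.
Then a 50% increase: 0.88 × 1.5 = 1.32.
Overall factor 1.32, i.e. 32.0%.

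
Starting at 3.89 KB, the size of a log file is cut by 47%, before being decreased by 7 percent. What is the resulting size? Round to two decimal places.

1.92 KB

47% decrease: 3.89 × 0.53 = 2.0617.
Apply the 7% decrease: 2.0617 × 0.93 = 1.917381 ≈ 1.92.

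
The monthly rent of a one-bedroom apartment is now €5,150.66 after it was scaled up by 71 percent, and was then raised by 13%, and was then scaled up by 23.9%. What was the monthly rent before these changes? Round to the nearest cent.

Undoing the 23.9% increase: €5,150.66 ÷ 1.239 ≈ €4157.110573.
Undoing the 13% increase: €4157.110573 ÷ 1.13 ≈ €3678.858914.
Undoing the 71% increase: €3678.858914 ÷ 1.71 ≈ €2,151.38.

€2,151.38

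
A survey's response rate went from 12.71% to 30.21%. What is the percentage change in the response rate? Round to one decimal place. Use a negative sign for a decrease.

The change is 30.21 − 12.71 = 17.50 percentage points.
Relative to the original 12.71%, that is 17.50 ÷ 12.71 ≈ 137.7%.

137.7%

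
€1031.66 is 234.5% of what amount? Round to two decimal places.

€1031.66 ÷ 2.345 ≈ €439.94.

€439.94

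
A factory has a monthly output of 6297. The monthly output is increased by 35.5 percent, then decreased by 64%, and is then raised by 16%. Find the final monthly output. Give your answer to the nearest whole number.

3563

Apply the 35.5% increase: 6297 × 1.355 = 8532.435.
Apply the 64% decrease: 8532.435 × 0.36 = 3071.6766.
After the 16% increase: 3071.6766 × 1.16 = 3563.144856 ≈ 3563.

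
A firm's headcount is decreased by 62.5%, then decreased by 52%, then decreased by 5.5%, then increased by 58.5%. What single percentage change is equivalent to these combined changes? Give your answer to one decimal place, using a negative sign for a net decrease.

-73.0%

The combined multiplier is 0.375 × 0.48 × 0.945 × 1.585 = 0.2696085.
That corresponds to a decrease of 73.0%.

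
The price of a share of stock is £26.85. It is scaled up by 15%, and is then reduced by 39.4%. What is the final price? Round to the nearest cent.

Each change multiplies by a factor: 1.15 × 0.606 = 0.6969.
£26.85 × 0.6969 = £18.711765 ≈ £18.71.

£18.71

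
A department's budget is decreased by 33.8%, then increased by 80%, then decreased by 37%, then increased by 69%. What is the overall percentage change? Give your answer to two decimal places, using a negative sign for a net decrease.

26.87%

A 33.8% decrease multiplies by 0.662.
Then an 80% increase: 0.662 × 1.8 = 1.1916.
Then a 37% decrease: 1.1916 × 0.63 = 0.750708.
Then a 69% increase: 0.750708 × 1.69 = 1.26869652.
Overall factor 1.26869652, i.e. 26.87%.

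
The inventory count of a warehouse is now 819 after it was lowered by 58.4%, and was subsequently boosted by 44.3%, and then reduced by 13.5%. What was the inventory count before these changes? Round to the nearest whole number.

Undoing the 13.5% decrease: 819 ÷ 0.865 ≈ 946.820809.
Undoing the 44.3% increase: 946.820809 ÷ 1.443 ≈ 656.147477.
Undoing the 58.4% decrease: 656.147477 ÷ 0.416 ≈ 1,577.

1,577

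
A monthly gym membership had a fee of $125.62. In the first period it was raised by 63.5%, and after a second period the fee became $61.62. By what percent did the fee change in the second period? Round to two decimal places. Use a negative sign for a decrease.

After the first period: $125.62 × 1.635 = $205.3887.
Second-period multiplier: $61.62 ÷ $205.3887 ≈ 0.300017.
That is a change of -70.00%.

-70.00%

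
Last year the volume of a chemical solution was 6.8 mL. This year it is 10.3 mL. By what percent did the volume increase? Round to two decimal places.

51.47%

Change: 10.3 − 6.8 = 3.5.
Relative to the original: 3.5 ÷ 6.8 ≈ 51.47%.
So the volume increased by 51.47%.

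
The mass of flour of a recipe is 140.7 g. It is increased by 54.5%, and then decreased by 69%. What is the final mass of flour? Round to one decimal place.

67.4 g

Each change multiplies by a factor: 1.545 × 0.31 = 0.47895.
140.7 × 0.47895 = 67.388265 ≈ 67.4.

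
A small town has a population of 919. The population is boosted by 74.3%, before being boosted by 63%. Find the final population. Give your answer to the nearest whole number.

Apply the 74.3% increase: 919 × 1.743 = 1601.817.
63% increase: 1601.817 × 1.63 = 2610.96171 ≈ 2611.

2611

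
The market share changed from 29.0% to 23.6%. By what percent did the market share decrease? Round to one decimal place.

18.6%

The change is 23.6 − 29.0 = -5.4 percentage points.
Relative to the original 29.0%, that is -5.4 ÷ 29.0 ≈ -18.6%.
So the market share fell by 18.6%.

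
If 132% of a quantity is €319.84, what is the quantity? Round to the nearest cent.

€319.84 ÷ 1.32 ≈ €242.30.

€242.30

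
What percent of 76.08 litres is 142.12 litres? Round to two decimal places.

142.12 litres ÷ 76.08 litres ≈ 186.80%.

186.80%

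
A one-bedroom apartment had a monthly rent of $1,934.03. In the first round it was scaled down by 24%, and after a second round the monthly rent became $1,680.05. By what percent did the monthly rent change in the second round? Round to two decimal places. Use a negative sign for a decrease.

14.30%

After the first round: $1,934.03 × 0.76 = $1469.8628.
Second-round multiplier: $1,680.05 ÷ $1469.8628 ≈ 1.142998.
That is a change of 14.30%.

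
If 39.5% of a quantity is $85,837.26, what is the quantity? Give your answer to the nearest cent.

$217,309.52

$85,837.26 ÷ 0.395 ≈ $217,309.52.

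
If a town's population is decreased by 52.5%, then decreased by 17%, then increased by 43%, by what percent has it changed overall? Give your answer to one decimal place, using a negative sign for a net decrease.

-43.6%

A 52.5% decrease multiplies by 0.475.
Then a 17% decrease: 0.475 × 0.83 = 0.39425.
Then a 43% increase: 0.39425 × 1.43 = 0.5637775.
Overall factor 0.5637775, i.e. -43.6%.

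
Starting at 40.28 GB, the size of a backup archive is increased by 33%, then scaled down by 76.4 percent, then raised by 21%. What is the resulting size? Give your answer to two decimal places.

Apply the 33% increase: 40.28 × 1.33 = 53.5724.
After the 76.4% decrease: 53.5724 × 0.236 = 12.6430864.
After the 21% increase: 12.6430864 × 1.21 = 15.298134544 ≈ 15.30.

15.30 GB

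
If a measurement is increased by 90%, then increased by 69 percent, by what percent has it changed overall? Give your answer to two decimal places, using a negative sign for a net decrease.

221.10%

A 90% increase multiplies by 1.9.
Then a 69% increase: 1.9 × 1.69 = 3.211.
Overall factor 3.211, i.e. 221.10%.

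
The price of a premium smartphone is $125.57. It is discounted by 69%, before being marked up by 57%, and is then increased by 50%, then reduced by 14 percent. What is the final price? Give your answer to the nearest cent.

$78.84

Each change multiplies by a factor: 0.31 × 1.57 × 1.5 × 0.86 = 0.627843.
$125.57 × 0.627843 = $78.83824551 ≈ $78.84.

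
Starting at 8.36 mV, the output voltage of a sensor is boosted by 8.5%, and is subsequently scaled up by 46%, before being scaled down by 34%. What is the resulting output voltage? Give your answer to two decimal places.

8.74 mV

Apply the 8.5% increase: 8.36 × 1.085 = 9.0706.
46% increase: 9.0706 × 1.46 = 13.243076.
After the 34% decrease: 13.243076 × 0.66 = 8.74043016 ≈ 8.74.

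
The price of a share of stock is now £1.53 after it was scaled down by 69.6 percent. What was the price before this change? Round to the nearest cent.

£5.03

The overall multiplier applied was 0.304.
So the original price was £1.53 ÷ 0.304 ≈ £5.03.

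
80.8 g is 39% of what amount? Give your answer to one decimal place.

80.8 g ÷ 0.39 ≈ 207.2 g.

207.2 g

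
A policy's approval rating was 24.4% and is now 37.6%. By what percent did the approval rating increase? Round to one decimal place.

54.1%

The change is 37.6 − 24.4 = 13.2 percentage points.
Relative to the original 24.4%, that is 13.2 ÷ 24.4 ≈ 54.1%.
So the approval rating rose by 54.1%.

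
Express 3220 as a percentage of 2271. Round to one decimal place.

141.8%

3220 ÷ 2271 ≈ 141.8%.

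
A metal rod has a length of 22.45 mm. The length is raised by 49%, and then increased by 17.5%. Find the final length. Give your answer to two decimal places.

Each change multiplies by a factor: 1.49 × 1.175 = 1.75075.
22.45 × 1.75075 = 39.3043375 ≈ 39.30.

39.30 mm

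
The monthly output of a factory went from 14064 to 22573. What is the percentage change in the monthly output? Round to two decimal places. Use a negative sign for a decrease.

60.50%

Change: 22573 − 14064 = 8509.
Relative to the original: 8509 ÷ 14064 ≈ 60.50%.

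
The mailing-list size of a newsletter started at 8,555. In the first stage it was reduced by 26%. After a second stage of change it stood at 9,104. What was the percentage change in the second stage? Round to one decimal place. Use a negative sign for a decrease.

After the first stage: 8,555 × 0.74 = 6330.7.
Second-stage multiplier: 9,104 ÷ 6330.7 ≈ 1.43807.
That is a change of 43.8%.

43.8%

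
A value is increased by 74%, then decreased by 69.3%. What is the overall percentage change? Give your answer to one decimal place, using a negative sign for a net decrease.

-46.6%

The combined multiplier is 1.74 × 0.307 = 0.53418.
That corresponds to a decrease of 46.6%.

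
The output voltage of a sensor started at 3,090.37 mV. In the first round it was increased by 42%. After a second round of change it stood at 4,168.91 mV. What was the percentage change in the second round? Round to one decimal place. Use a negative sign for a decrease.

-5.0%

After the first round: 3,090.37 × 1.42 = 4388.3254.
Second-round multiplier: 4,168.91 ÷ 4388.3254 ≈ 0.95.
That is a change of -5.0%.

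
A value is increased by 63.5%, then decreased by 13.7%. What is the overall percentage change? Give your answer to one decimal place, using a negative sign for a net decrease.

41.1%

A 63.5% increase multiplies by 1.635.
Then a 13.7% decrease: 1.635 × 0.863 = 1.411005.
Overall factor 1.411005, i.e. 41.1%.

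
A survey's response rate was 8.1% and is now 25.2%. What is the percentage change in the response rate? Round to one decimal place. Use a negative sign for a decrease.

211.1%

The change is 25.2 − 8.1 = 17.1 percentage points.
Relative to the original 8.1%, that is 17.1 ÷ 8.1 ≈ 211.1%.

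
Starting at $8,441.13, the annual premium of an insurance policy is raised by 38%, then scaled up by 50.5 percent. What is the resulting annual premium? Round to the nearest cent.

Each change multiplies by a factor: 1.38 × 1.505 = 2.0769.
$8,441.13 × 2.0769 = $17531.382897 ≈ $17,531.38.

$17,531.38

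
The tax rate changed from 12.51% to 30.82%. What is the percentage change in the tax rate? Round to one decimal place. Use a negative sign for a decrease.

146.4%

The change is 30.82 − 12.51 = 18.31 percentage points.
Relative to the original 12.51%, that is 18.31 ÷ 12.51 ≈ 146.4%.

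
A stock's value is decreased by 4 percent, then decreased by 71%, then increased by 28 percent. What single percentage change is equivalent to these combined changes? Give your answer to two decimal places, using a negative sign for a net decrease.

-64.36%

A 4% decrease multiplies by 0.96.
Then a 71% decrease: 0.96 × 0.29 = 0.2784.
Then a 28% increase: 0.2784 × 1.28 = 0.356352.
Overall factor 0.356352, i.e. -64.36%.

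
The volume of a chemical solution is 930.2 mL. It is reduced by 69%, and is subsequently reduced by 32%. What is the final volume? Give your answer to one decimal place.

196.1 mL

69% decrease: 930.2 × 0.31 = 288.362.
After the 32% decrease: 288.362 × 0.68 = 196.08616 ≈ 196.1.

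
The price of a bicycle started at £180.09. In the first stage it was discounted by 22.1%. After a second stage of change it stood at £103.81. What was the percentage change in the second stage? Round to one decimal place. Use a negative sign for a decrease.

After the first stage: £180.09 × 0.779 = £140.29011.
Second-stage multiplier: £103.81 ÷ £140.29011 ≈ 0.73997.
That is a change of -26.0%.

-26.0%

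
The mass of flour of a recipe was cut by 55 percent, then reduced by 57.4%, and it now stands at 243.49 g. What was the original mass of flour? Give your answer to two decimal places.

1,270.16 g

The overall multiplier applied was 0.45 × 0.426 = 0.1917.
So the original mass of flour was 243.49 ÷ 0.1917 ≈ 1,270.16 g.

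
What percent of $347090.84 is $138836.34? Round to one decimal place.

$138836.34 ÷ $347090.84 ≈ 40.0%.

40.0%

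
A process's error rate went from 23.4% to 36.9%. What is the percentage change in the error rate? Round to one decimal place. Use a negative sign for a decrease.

57.7%

The change is 36.9 − 23.4 = 13.5 percentage points.
Relative to the original 23.4%, that is 13.5 ÷ 23.4 ≈ 57.7%.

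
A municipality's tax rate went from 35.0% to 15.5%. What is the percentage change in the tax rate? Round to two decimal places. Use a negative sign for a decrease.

The change is 15.5 − 35.0 = -19.5 percentage points.
Relative to the original 35.0%, that is -19.5 ÷ 35.0 ≈ -55.71%.

-55.71%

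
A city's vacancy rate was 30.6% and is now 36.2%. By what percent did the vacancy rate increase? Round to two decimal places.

The change is 36.2 − 30.6 = 5.6 percentage points.
Relative to the original 30.6%, that is 5.6 ÷ 30.6 ≈ 18.30%.
So the vacancy rate rose by 18.30%.

18.30%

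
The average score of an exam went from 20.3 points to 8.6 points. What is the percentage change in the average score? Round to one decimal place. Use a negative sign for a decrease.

Change: 8.6 − 20.3 = -11.7.
Relative to the original: -11.7 ÷ 20.3 ≈ -57.6%.

-57.6%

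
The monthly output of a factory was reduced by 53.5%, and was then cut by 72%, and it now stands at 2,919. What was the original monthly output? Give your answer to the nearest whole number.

The overall multiplier applied was 0.465 × 0.28 = 0.1302.
So the original monthly output was 2,919 ÷ 0.1302 ≈ 22,419.

22,419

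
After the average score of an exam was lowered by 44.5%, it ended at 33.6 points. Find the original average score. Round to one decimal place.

60.5 points

The overall multiplier applied was 0.555.
So the original average score was 33.6 ÷ 0.555 ≈ 60.5 points.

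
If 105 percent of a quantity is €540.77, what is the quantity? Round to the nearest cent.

€515.02

€540.77 ÷ 1.05 ≈ €515.02.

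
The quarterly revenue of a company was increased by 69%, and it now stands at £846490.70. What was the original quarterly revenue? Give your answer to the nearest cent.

£500882.07

The overall multiplier applied was 1.69.
So the original quarterly revenue was £846490.70 ÷ 1.69 ≈ £500882.07.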